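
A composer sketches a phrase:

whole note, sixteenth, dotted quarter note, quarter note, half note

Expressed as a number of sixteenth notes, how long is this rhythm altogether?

35

Express everything in sixteenth notes: whole note = 16; sixteenth = 1; dotted quarter note = 6; quarter note = 4; half note = 8.
Adding: 16 + 1 + 6 + 4 + 8 = 35 sixteenth notes.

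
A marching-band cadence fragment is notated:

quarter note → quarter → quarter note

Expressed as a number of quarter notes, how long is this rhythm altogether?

Convert each value to quarter notes: quarter note = 1; quarter = 1; quarter note = 1.
Altogether 1 + 1 + 1 = 3 quarter notes.

3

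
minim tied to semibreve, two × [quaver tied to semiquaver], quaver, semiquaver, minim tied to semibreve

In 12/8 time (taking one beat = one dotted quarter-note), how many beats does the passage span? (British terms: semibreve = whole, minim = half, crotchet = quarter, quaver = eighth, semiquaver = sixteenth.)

9.5

One dotted quarter-note beat = 6 sixteenth notes.
Convert each value to sixteenth notes: minim tied to semibreve (minim + semibreve) = 24; quaver tied to semiquaver (quaver + semiquaver) = 3; quaver tied to semiquaver (quaver + semiquaver) = 3; quaver = 2; semiquaver = 1; minim tied to semibreve (minim + semibreve) = 24.
Sum: 24 + 3 + 3 + 2 + 1 + 24 = 57.
57 ÷ 6 = 9.5 beats.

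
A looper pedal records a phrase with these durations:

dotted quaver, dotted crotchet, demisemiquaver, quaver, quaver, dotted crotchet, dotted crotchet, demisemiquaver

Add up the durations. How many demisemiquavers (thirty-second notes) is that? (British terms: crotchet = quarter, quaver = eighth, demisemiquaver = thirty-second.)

52

Working in thirty-second notes: dotted quaver = 6; dotted crotchet = 12; demisemiquaver = 1; quaver = 4; quaver = 4; dotted crotchet = 12; dotted crotchet = 12; demisemiquaver = 1.
Sum: 6 + 12 + 1 + 4 + 4 + 12 + 12 + 1 = 52 thirty-second notes.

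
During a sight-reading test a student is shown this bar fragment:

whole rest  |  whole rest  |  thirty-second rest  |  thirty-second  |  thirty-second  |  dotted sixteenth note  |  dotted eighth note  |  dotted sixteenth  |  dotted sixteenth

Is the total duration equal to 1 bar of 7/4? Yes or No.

No

One bar of 7/4 = 56 thirty-second notes.
Each duration in thirty-second notes: whole rest = 32; whole rest = 32; thirty-second rest = 1; thirty-second = 1; thirty-second = 1; dotted sixteenth note = 3; dotted eighth note = 6; dotted sixteenth = 3; dotted sixteenth = 3.
Adding: 32 + 32 + 1 + 1 + 1 + 3 + 6 + 3 + 3 = 82.
82 exceeds 56, so the answer is No.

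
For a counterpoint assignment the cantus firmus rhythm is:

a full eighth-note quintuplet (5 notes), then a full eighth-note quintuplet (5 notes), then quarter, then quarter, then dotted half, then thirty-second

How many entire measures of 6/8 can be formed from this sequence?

One bar of 6/8 = 24 thirty-second notes.
Working in thirty-second notes: a full eighth-note quintuplet (5 notes) (five quintuplet eighths span one half) = 16; a full eighth-note quintuplet (5 notes) (five quintuplet eighths span one half) = 16; quarter = 8; quarter = 8; dotted half = 24; thirty-second = 1.
Altogether 16 + 16 + 8 + 8 + 24 + 1 = 73.
73 ÷ 24 = 3 complete bars with 1 left over.

3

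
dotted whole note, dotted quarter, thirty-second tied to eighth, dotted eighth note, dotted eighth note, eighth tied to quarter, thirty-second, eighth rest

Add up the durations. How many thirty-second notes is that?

In thirty-second notes: dotted whole note = 48; dotted quarter = 12; thirty-second tied to eighth (thirty-second + eighth) = 5; dotted eighth note = 6; dotted eighth note = 6; eighth tied to quarter (eighth + quarter) = 12; thirty-second = 1; eighth rest = 4.
Adding: 48 + 12 + 5 + 6 + 6 + 12 + 1 + 4 = 94 thirty-second notes.

94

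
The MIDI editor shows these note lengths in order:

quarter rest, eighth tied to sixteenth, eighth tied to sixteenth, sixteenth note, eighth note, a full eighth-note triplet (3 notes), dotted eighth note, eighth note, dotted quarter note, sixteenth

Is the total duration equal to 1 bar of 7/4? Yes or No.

No

One bar of 7/4 = 28 sixteenth notes.
In sixteenth notes: quarter rest = 4; eighth tied to sixteenth (eighth + sixteenth) = 3; eighth tied to sixteenth (eighth + sixteenth) = 3; sixteenth note = 1; eighth note = 2; a full eighth-note triplet (3 notes) (three triplet eighths span one quarter) = 4; dotted eighth note = 3; eighth note = 2; dotted quarter note = 6; sixteenth = 1.
Adding: 4 + 3 + 3 + 1 + 2 + 4 + 3 + 2 + 6 + 1 = 29.
29 exceeds 28, so the answer is No.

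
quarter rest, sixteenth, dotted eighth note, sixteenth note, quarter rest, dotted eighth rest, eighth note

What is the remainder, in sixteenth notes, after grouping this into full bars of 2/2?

One bar of 2/2 = 16 sixteenth notes.
Working in sixteenth notes: quarter rest = 4; sixteenth = 1; dotted eighth note = 3; sixteenth note = 1; quarter rest = 4; dotted eighth rest = 3; eighth note = 2.
Adding: 4 + 1 + 3 + 1 + 4 + 3 + 2 = 18.
18 ÷ 16 = 1 complete bar with 2 sixteenth notes remaining.

2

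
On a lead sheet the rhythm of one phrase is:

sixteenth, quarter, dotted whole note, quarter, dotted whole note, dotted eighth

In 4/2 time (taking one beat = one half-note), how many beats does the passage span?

7.5

One half-note beat = 8 sixteenth notes.
Each duration in sixteenth notes: sixteenth = 1; quarter = 4; dotted whole note = 24; quarter = 4; dotted whole note = 24; dotted eighth = 3.
Altogether 1 + 4 + 24 + 4 + 24 + 3 = 60.
60 ÷ 8 = 7.5 beats.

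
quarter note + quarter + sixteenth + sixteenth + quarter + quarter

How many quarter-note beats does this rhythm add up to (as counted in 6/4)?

4.5

One quarter-note beat = 4 sixteenth notes.
Convert each value to sixteenth notes: quarter note = 4; quarter = 4; sixteenth = 1; sixteenth = 1; quarter = 4; quarter = 4.
Adding: 4 + 4 + 1 + 1 + 4 + 4 = 18.
18 ÷ 4 = 4.5 beats.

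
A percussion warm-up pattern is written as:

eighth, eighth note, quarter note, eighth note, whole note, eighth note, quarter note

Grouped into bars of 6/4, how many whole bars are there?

One bar of 6/4 = 12 eighth notes.
Express everything in eighth notes: eighth = 1; eighth note = 1; quarter note = 2; eighth note = 1; whole note = 8; eighth note = 1; quarter note = 2.
Adding: 1 + 1 + 2 + 1 + 8 + 1 + 2 = 16.
16 ÷ 12 = 1 complete bar with 4 left over.

1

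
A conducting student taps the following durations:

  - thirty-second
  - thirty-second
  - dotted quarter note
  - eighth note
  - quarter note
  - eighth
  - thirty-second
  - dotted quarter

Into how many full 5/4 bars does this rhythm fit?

1

One bar of 5/4 = 40 thirty-second notes.
Working in thirty-second notes: thirty-second = 1; thirty-second = 1; dotted quarter note = 12; eighth note = 4; quarter note = 8; eighth = 4; thirty-second = 1; dotted quarter = 12.
Adding: 1 + 1 + 12 + 4 + 8 + 4 + 1 + 12 = 43.
43 ÷ 40 = 1 complete bar with 3 left over.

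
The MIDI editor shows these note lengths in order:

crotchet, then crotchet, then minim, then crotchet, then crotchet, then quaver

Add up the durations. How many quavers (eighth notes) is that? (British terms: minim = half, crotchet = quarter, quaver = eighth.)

13

Express everything in eighth notes: crotchet = 2; crotchet = 2; minim = 4; crotchet = 2; crotchet = 2; quaver = 1.
Altogether 2 + 2 + 4 + 2 + 2 + 1 = 13 eighth notes.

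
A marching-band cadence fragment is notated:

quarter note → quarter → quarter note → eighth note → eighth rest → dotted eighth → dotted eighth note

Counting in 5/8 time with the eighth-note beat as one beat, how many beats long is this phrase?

11

One eighth-note beat = 2 sixteenth notes.
Convert each value to sixteenth notes: quarter note = 4; quarter = 4; quarter note = 4; eighth note = 2; eighth rest = 2; dotted eighth = 3; dotted eighth note = 3.
Sum: 4 + 4 + 4 + 2 + 2 + 3 + 3 = 22.
22 ÷ 2 = 11 beats.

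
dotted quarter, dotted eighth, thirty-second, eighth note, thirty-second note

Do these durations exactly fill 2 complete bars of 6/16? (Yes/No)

One bar of 6/16 = 12 thirty-second notes, so 2 bars = 24.
Each duration in thirty-second notes: dotted quarter = 12; dotted eighth = 6; thirty-second = 1; eighth note = 4; thirty-second note = 1.
Sum: 12 + 6 + 1 + 4 + 1 = 24.
24 equals 24, so the answer is Yes.

Yes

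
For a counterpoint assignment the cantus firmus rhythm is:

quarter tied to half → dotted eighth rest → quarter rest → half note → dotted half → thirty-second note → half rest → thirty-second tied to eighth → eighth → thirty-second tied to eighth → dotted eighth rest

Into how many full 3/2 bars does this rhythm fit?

One bar of 3/2 = 48 thirty-second notes.
Express everything in thirty-second notes: quarter tied to half (quarter + half) = 24; dotted eighth rest = 6; quarter rest = 8; half note = 16; dotted half = 24; thirty-second note = 1; half rest = 16; thirty-second tied to eighth (thirty-second + eighth) = 5; eighth = 4; thirty-second tied to eighth (thirty-second + eighth) = 5; dotted eighth rest = 6.
Sum: 24 + 6 + 8 + 16 + 24 + 1 + 16 + 5 + 4 + 5 + 6 = 115.
115 ÷ 48 = 2 complete bars with 19 left over.

2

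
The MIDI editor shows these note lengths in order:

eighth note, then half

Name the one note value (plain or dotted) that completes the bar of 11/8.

The bar of 11/8 = 11 eighth notes.
Express everything in eighth notes: eighth note = 1; half = 4.
Altogether 1 + 4 = 5.
Remaining: 11 − 5 = 6 eighth notes, which is a dotted half note.

dotted half note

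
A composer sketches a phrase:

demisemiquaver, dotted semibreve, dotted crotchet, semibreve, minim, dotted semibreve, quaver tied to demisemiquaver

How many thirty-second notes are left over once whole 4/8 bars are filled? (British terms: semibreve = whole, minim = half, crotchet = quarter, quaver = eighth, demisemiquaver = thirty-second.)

One bar of 4/8 = 16 thirty-second notes.
Working in thirty-second notes: demisemiquaver = 1; dotted semibreve = 48; dotted crotchet = 12; semibreve = 32; minim = 16; dotted semibreve = 48; quaver tied to demisemiquaver (quaver + demisemiquaver) = 5.
Altogether 1 + 48 + 12 + 32 + 16 + 48 + 5 = 162.
162 ÷ 16 = 10 complete bars with 2 thirty-second notes remaining.

2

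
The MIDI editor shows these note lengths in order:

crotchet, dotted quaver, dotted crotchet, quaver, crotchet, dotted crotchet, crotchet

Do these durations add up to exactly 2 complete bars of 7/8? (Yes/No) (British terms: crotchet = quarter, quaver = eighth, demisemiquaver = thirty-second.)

One bar of 7/8 = 14 sixteenth notes, so 2 bars = 28.
Express everything in sixteenth notes: crotchet = 4; dotted quaver = 3; dotted crotchet = 6; quaver = 2; crotchet = 4; dotted crotchet = 6; crotchet = 4.
Adding: 4 + 3 + 6 + 2 + 4 + 6 + 4 = 29.
29 exceeds 28, so the answer is No.

No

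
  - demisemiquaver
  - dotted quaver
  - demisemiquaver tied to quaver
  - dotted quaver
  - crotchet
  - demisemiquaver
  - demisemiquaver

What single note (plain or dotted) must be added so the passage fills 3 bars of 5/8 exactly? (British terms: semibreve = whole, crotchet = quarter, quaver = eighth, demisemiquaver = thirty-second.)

3 bars of 5/8 = 60 thirty-second notes.
Working in thirty-second notes: demisemiquaver = 1; dotted quaver = 6; demisemiquaver tied to quaver (demisemiquaver + quaver) = 5; dotted quaver = 6; crotchet = 8; demisemiquaver = 1; demisemiquaver = 1.
Total: 1 + 6 + 5 + 6 + 8 + 1 + 1 = 28.
Remaining: 60 − 28 = 32 thirty-second notes, which is a whole note.

whole note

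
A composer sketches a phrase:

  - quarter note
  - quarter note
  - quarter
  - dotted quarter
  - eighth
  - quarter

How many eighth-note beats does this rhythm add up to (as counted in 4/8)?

One eighth-note beat = 2 sixteenth notes.
In sixteenth notes: quarter note = 4; quarter note = 4; quarter = 4; dotted quarter = 6; eighth = 2; quarter = 4.
Altogether 4 + 4 + 4 + 6 + 2 + 4 = 24.
24 ÷ 2 = 12 beats.

12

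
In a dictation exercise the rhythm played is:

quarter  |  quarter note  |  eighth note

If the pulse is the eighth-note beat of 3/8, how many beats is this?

One eighth-note beat = 2 sixteenth notes.
Express everything in sixteenth notes: quarter = 4; quarter note = 4; eighth note = 2.
Altogether 4 + 4 + 2 = 10.
10 ÷ 2 = 5 beats.

5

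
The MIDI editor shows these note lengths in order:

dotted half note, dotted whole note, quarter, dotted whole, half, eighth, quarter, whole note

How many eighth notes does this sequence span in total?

In eighth notes: dotted half note = 6; dotted whole note = 12; quarter = 2; dotted whole = 12; half = 4; eighth = 1; quarter = 2; whole note = 8.
Total: 6 + 12 + 2 + 12 + 4 + 1 + 2 + 8 = 47 eighth notes.

47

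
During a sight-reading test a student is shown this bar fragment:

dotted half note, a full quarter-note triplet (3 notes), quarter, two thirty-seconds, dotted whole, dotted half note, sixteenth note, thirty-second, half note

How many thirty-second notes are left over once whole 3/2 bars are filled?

45

One bar of 3/2 = 48 thirty-second notes.
Express everything in thirty-second notes: dotted half note = 24; a full quarter-note triplet (3 notes) (three triplet quarters span one half) = 16; quarter = 8; thirty-second = 1; thirty-second = 1; dotted whole = 48; dotted half note = 24; sixteenth note = 2; thirty-second = 1; half note = 16.
Sum: 24 + 16 + 8 + 1 + 1 + 48 + 24 + 2 + 1 + 16 = 141.
141 ÷ 48 = 2 complete bars with 45 thirty-second notes remaining.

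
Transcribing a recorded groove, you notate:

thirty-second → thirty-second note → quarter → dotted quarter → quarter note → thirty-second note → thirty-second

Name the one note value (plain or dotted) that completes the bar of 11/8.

dotted quarter note

The bar of 11/8 = 44 thirty-second notes.
In thirty-second notes: thirty-second = 1; thirty-second note = 1; quarter = 8; dotted quarter = 12; quarter note = 8; thirty-second note = 1; thirty-second = 1.
Sum: 1 + 1 + 8 + 12 + 8 + 1 + 1 = 32.
Remaining: 44 − 32 = 12 thirty-second notes, which is a dotted quarter note.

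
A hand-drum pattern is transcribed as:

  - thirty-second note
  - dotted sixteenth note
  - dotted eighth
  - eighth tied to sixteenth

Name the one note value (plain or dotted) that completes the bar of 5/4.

The bar of 5/4 = 40 thirty-second notes.
Working in thirty-second notes: thirty-second note = 1; dotted sixteenth note = 3; dotted eighth = 6; eighth tied to sixteenth (eighth + sixteenth) = 6.
Adding: 1 + 3 + 6 + 6 = 16.
Remaining: 40 − 16 = 24 thirty-second notes, which is a dotted half note.

dotted half note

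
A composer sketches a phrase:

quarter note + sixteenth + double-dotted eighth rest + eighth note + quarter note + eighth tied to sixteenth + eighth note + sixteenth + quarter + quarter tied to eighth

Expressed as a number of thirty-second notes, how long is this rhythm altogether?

Working in thirty-second notes: quarter note = 8; sixteenth = 2; double-dotted eighth rest = 7; eighth note = 4; quarter note = 8; eighth tied to sixteenth (eighth + sixteenth) = 6; eighth note = 4; sixteenth = 2; quarter = 8; quarter tied to eighth (quarter + eighth) = 12.
Adding: 8 + 2 + 7 + 4 + 8 + 6 + 4 + 2 + 8 + 12 = 61 thirty-second notes.

61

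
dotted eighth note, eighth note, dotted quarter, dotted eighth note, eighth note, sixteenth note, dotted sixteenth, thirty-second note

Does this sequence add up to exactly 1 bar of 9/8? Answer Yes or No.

No

One bar of 9/8 = 36 thirty-second notes.
Convert each value to thirty-second notes: dotted eighth note = 6; eighth note = 4; dotted quarter = 12; dotted eighth note = 6; eighth note = 4; sixteenth note = 2; dotted sixteenth = 3; thirty-second note = 1.
Total: 6 + 4 + 12 + 6 + 4 + 2 + 3 + 1 = 38.
38 exceeds 36, so the answer is No.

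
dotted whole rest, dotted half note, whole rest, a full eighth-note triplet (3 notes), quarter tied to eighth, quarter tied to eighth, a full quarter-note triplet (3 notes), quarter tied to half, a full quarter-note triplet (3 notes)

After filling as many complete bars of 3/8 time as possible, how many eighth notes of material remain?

0

One bar of 3/8 = 3 eighth notes.
In eighth notes: dotted whole rest = 12; dotted half note = 6; whole rest = 8; a full eighth-note triplet (3 notes) (three triplet eighths span one quarter) = 2; quarter tied to eighth (quarter + eighth) = 3; quarter tied to eighth (quarter + eighth) = 3; a full quarter-note triplet (3 notes) (three triplet quarters span one half) = 4; quarter tied to half (quarter + half) = 6; a full quarter-note triplet (3 notes) (three triplet quarters span one half) = 4.
Total: 12 + 6 + 8 + 2 + 3 + 3 + 4 + 6 + 4 = 48.
48 ÷ 3 = 16 complete bars with 0 eighth notes remaining.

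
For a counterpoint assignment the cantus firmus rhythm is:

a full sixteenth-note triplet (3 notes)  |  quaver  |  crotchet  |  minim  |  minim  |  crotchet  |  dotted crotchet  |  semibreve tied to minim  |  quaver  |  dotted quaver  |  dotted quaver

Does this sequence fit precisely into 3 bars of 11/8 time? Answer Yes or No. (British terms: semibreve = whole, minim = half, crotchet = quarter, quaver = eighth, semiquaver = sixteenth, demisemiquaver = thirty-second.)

One bar of 11/8 = 22 sixteenth notes, so 3 bars = 66.
Express everything in sixteenth notes: a full sixteenth-note triplet (3 notes) (three triplet sixteenths span one eighth) = 2; quaver = 2; crotchet = 4; minim = 8; minim = 8; crotchet = 4; dotted crotchet = 6; semibreve tied to minim (semibreve + minim) = 24; quaver = 2; dotted quaver = 3; dotted quaver = 3.
Altogether 2 + 2 + 4 + 8 + 8 + 4 + 6 + 24 + 2 + 3 + 3 = 66.
66 equals 66, so the answer is Yes.

Yes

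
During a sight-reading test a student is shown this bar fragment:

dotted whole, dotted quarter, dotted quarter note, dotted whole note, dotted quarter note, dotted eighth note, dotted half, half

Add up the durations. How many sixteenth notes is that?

89

In sixteenth notes: dotted whole = 24; dotted quarter = 6; dotted quarter note = 6; dotted whole note = 24; dotted quarter note = 6; dotted eighth note = 3; dotted half = 12; half = 8.
Sum: 24 + 6 + 6 + 24 + 6 + 3 + 12 + 8 = 89 sixteenth notes.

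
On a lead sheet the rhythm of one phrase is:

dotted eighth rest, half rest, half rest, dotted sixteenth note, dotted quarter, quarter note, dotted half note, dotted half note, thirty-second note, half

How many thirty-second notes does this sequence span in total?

Convert each value to thirty-second notes: dotted eighth rest = 6; half rest = 16; half rest = 16; dotted sixteenth note = 3; dotted quarter = 12; quarter note = 8; dotted half note = 24; dotted half note = 24; thirty-second note = 1; half = 16.
Sum: 6 + 16 + 16 + 3 + 12 + 8 + 24 + 24 + 1 + 16 = 126 thirty-second notes.

126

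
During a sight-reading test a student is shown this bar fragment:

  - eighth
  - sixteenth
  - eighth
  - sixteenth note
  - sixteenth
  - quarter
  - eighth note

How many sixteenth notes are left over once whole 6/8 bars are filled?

One bar of 6/8 = 12 sixteenth notes.
Convert each value to sixteenth notes: eighth = 2; sixteenth = 1; eighth = 2; sixteenth note = 1; sixteenth = 1; quarter = 4; eighth note = 2.
Altogether 2 + 1 + 2 + 1 + 1 + 4 + 2 = 13.
13 ÷ 12 = 1 complete bar with 1 sixteenth note remaining.

1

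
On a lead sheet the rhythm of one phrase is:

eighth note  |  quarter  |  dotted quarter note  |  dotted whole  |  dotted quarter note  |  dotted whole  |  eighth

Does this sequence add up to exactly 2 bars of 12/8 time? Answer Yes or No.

No

One bar of 12/8 = 12 eighth notes, so 2 bars = 24.
Each duration in eighth notes: eighth note = 1; quarter = 2; dotted quarter note = 3; dotted whole = 12; dotted quarter note = 3; dotted whole = 12; eighth = 1.
Adding: 1 + 2 + 3 + 12 + 3 + 12 + 1 = 34.
34 exceeds 24, so the answer is No.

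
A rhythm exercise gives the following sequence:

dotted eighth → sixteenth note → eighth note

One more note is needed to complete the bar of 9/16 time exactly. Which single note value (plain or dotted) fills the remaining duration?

dotted eighth note

The bar of 9/16 = 9 sixteenth notes.
Each duration in sixteenth notes: dotted eighth = 3; sixteenth note = 1; eighth note = 2.
Altogether 3 + 1 + 2 = 6.
Remaining: 9 − 6 = 3 sixteenth notes, which is a dotted eighth note.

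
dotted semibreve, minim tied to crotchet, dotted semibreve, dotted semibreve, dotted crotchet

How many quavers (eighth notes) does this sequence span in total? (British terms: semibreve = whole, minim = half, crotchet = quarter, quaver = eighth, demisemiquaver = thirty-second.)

In eighth notes: dotted semibreve = 12; minim tied to crotchet (minim + crotchet) = 6; dotted semibreve = 12; dotted semibreve = 12; dotted crotchet = 3.
Sum: 12 + 6 + 12 + 12 + 3 = 45 eighth notes.

45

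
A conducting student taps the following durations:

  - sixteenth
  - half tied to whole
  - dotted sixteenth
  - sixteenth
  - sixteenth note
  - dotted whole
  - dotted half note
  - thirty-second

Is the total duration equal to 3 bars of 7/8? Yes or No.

No

One bar of 7/8 = 28 thirty-second notes, so 3 bars = 84.
In thirty-second notes: sixteenth = 2; half tied to whole (half + whole) = 48; dotted sixteenth = 3; sixteenth = 2; sixteenth note = 2; dotted whole = 48; dotted half note = 24; thirty-second = 1.
Total: 2 + 48 + 3 + 2 + 2 + 48 + 24 + 1 = 130.
130 exceeds 84, so the answer is No.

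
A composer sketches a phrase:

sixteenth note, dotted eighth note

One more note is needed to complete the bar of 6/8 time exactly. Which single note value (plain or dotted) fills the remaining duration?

The bar of 6/8 = 12 sixteenth notes.
Express everything in sixteenth notes: sixteenth note = 1; dotted eighth note = 3.
Altogether 1 + 3 = 4.
Remaining: 12 − 4 = 8 sixteenth notes, which is a half note.

half note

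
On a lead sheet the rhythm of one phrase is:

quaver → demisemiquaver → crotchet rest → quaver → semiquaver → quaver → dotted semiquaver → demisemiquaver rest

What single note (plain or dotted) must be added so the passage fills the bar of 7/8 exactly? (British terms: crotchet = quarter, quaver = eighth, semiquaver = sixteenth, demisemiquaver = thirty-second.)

thirty-second note

The bar of 7/8 = 28 thirty-second notes.
In thirty-second notes: quaver = 4; demisemiquaver = 1; crotchet rest = 8; quaver = 4; semiquaver = 2; quaver = 4; dotted semiquaver = 3; demisemiquaver rest = 1.
Sum: 4 + 1 + 8 + 4 + 2 + 4 + 3 + 1 = 27.
Remaining: 28 − 27 = 1 thirty-second note, which is a thirty-second note.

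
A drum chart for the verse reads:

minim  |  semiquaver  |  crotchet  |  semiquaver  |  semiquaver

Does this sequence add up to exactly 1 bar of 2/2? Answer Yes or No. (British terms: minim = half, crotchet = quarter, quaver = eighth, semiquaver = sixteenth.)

One bar of 2/2 = 16 sixteenth notes.
Convert each value to sixteenth notes: minim = 8; semiquaver = 1; crotchet = 4; semiquaver = 1; semiquaver = 1.
Adding: 8 + 1 + 4 + 1 + 1 = 15.
15 falls short of 16, so the answer is No.

No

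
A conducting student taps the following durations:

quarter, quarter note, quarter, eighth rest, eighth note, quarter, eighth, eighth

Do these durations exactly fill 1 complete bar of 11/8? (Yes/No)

No

One bar of 11/8 = 11 eighth notes.
Each duration in eighth notes: quarter = 2; quarter note = 2; quarter = 2; eighth rest = 1; eighth note = 1; quarter = 2; eighth = 1; eighth = 1.
Altogether 2 + 2 + 2 + 1 + 1 + 2 + 1 + 1 = 12.
12 exceeds 11, so the answer is No.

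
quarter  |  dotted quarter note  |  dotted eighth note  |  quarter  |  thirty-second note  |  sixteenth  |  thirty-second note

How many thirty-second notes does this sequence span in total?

In thirty-second notes: quarter = 8; dotted quarter note = 12; dotted eighth note = 6; quarter = 8; thirty-second note = 1; sixteenth = 2; thirty-second note = 1.
Altogether 8 + 12 + 6 + 8 + 1 + 2 + 1 = 38 thirty-second notes.

38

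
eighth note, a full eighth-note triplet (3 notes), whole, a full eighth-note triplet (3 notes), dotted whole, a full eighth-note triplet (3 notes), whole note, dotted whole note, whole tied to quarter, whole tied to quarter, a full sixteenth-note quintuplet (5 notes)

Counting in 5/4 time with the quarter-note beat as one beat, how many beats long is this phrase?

One quarter-note beat = 2 eighth notes.
Each duration in eighth notes: eighth note = 1; a full eighth-note triplet (3 notes) (three triplet eighths span one quarter) = 2; whole = 8; a full eighth-note triplet (3 notes) (three triplet eighths span one quarter) = 2; dotted whole = 12; a full eighth-note triplet (3 notes) (three triplet eighths span one quarter) = 2; whole note = 8; dotted whole note = 12; whole tied to quarter (whole + quarter) = 10; whole tied to quarter (whole + quarter) = 10; a full sixteenth-note quintuplet (5 notes) (five quintuplet sixteenths span one quarter) = 2.
Adding: 1 + 2 + 8 + 2 + 12 + 2 + 8 + 12 + 10 + 10 + 2 = 69.
69 ÷ 2 = 34.5 beats.

34.5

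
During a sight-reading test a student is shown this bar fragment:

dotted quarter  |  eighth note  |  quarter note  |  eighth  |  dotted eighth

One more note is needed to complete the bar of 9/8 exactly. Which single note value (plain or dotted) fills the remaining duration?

The bar of 9/8 = 18 sixteenth notes.
Each duration in sixteenth notes: dotted quarter = 6; eighth note = 2; quarter note = 4; eighth = 2; dotted eighth = 3.
Altogether 6 + 2 + 4 + 2 + 3 = 17.
Remaining: 18 − 17 = 1 sixteenth note, which is a sixteenth note.

sixteenth note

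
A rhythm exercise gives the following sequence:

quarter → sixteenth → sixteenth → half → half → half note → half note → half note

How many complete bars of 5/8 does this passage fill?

One bar of 5/8 = 10 sixteenth notes.
Each duration in sixteenth notes: quarter = 4; sixteenth = 1; sixteenth = 1; half = 8; half = 8; half note = 8; half note = 8; half note = 8.
Sum: 4 + 1 + 1 + 8 + 8 + 8 + 8 + 8 = 46.
46 ÷ 10 = 4 complete bars with 6 left over.

4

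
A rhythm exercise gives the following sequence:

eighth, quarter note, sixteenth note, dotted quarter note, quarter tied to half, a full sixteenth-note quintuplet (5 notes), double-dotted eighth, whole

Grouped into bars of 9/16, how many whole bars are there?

5

One bar of 9/16 = 18 thirty-second notes.
Working in thirty-second notes: eighth = 4; quarter note = 8; sixteenth note = 2; dotted quarter note = 12; quarter tied to half (quarter + half) = 24; a full sixteenth-note quintuplet (5 notes) (five quintuplet sixteenths span one quarter) = 8; double-dotted eighth = 7; whole = 32.
Total: 4 + 8 + 2 + 12 + 24 + 8 + 7 + 32 = 97.
97 ÷ 18 = 5 complete bars with 7 left over.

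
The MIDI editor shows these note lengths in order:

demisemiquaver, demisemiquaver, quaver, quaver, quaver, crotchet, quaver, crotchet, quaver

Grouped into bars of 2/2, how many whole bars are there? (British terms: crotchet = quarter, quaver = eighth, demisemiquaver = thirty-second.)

One bar of 2/2 = 32 thirty-second notes.
In thirty-second notes: demisemiquaver = 1; demisemiquaver = 1; quaver = 4; quaver = 4; quaver = 4; crotchet = 8; quaver = 4; crotchet = 8; quaver = 4.
Altogether 1 + 1 + 4 + 4 + 4 + 8 + 4 + 8 + 4 = 38.
38 ÷ 32 = 1 complete bar with 6 left over.

1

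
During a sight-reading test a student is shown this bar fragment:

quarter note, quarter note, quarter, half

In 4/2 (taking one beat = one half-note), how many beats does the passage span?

2.5

One half-note beat = 2 quarter notes.
Working in quarter notes: quarter note = 1; quarter note = 1; quarter = 1; half = 2.
Altogether 1 + 1 + 1 + 2 = 5.
5 ÷ 2 = 2.5 beats.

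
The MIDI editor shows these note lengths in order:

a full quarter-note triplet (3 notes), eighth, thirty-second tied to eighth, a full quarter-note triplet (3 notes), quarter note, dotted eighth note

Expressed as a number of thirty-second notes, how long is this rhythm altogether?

55

Each duration in thirty-second notes: a full quarter-note triplet (3 notes) (three triplet quarters span one half) = 16; eighth = 4; thirty-second tied to eighth (thirty-second + eighth) = 5; a full quarter-note triplet (3 notes) (three triplet quarters span one half) = 16; quarter note = 8; dotted eighth note = 6.
Altogether 16 + 4 + 5 + 16 + 8 + 6 = 55 thirty-second notes.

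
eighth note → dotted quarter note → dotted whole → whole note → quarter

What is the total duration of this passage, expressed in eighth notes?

26

Each duration in eighth notes: eighth note = 1; dotted quarter note = 3; dotted whole = 12; whole note = 8; quarter = 2.
Adding: 1 + 3 + 12 + 8 + 2 = 26 eighth notes.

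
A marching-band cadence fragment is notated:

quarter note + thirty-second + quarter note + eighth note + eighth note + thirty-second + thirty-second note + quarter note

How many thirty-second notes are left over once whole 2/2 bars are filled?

One bar of 2/2 = 32 thirty-second notes.
In thirty-second notes: quarter note = 8; thirty-second = 1; quarter note = 8; eighth note = 4; eighth note = 4; thirty-second = 1; thirty-second note = 1; quarter note = 8.
Adding: 8 + 1 + 8 + 4 + 4 + 1 + 1 + 8 = 35.
35 ÷ 32 = 1 complete bar with 3 thirty-second notes remaining.

3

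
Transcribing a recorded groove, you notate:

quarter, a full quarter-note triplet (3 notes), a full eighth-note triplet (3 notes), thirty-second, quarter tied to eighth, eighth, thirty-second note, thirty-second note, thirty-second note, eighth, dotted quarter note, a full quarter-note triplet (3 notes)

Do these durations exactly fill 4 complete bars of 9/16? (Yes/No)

No

One bar of 9/16 = 18 thirty-second notes, so 4 bars = 72.
Convert each value to thirty-second notes: quarter = 8; a full quarter-note triplet (3 notes) (three triplet quarters span one half) = 16; a full eighth-note triplet (3 notes) (three triplet eighths span one quarter) = 8; thirty-second = 1; quarter tied to eighth (quarter + eighth) = 12; eighth = 4; thirty-second note = 1; thirty-second note = 1; thirty-second note = 1; eighth = 4; dotted quarter note = 12; a full quarter-note triplet (3 notes) (three triplet quarters span one half) = 16.
Altogether 8 + 16 + 8 + 1 + 12 + 4 + 1 + 1 + 1 + 4 + 12 + 16 = 84.
84 exceeds 72, so the answer is No.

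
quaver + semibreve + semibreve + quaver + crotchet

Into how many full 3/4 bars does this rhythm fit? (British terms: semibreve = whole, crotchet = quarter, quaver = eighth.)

One bar of 3/4 = 6 eighth notes.
Working in eighth notes: quaver = 1; semibreve = 8; semibreve = 8; quaver = 1; crotchet = 2.
Altogether 1 + 8 + 8 + 1 + 2 = 20.
20 ÷ 6 = 3 complete bars with 2 left over.

3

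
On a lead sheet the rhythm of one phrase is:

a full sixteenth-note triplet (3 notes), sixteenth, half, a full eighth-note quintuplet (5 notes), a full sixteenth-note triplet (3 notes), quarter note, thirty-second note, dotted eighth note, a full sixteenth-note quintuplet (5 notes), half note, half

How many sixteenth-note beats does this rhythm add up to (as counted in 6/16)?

48.5

One sixteenth-note beat = 2 thirty-second notes.
Express everything in thirty-second notes: a full sixteenth-note triplet (3 notes) (three triplet sixteenths span one eighth) = 4; sixteenth = 2; half = 16; a full eighth-note quintuplet (5 notes) (five quintuplet eighths span one half) = 16; a full sixteenth-note triplet (3 notes) (three triplet sixteenths span one eighth) = 4; quarter note = 8; thirty-second note = 1; dotted eighth note = 6; a full sixteenth-note quintuplet (5 notes) (five quintuplet sixteenths span one quarter) = 8; half note = 16; half = 16.
Altogether 4 + 2 + 16 + 16 + 4 + 8 + 1 + 6 + 8 + 16 + 16 = 97.
97 ÷ 2 = 48.5 beats.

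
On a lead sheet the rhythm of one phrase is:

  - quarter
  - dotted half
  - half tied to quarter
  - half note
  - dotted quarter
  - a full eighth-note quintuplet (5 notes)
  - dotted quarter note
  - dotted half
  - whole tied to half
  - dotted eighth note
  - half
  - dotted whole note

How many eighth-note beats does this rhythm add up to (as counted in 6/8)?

One eighth-note beat = 2 sixteenth notes.
Each duration in sixteenth notes: quarter = 4; dotted half = 12; half tied to quarter (half + quarter) = 12; half note = 8; dotted quarter = 6; a full eighth-note quintuplet (5 notes) (five quintuplet eighths span one half) = 8; dotted quarter note = 6; dotted half = 12; whole tied to half (whole + half) = 24; dotted eighth note = 3; half = 8; dotted whole note = 24.
Adding: 4 + 12 + 12 + 8 + 6 + 8 + 6 + 12 + 24 + 3 + 8 + 24 = 127.
127 ÷ 2 = 63.5 beats.

63.5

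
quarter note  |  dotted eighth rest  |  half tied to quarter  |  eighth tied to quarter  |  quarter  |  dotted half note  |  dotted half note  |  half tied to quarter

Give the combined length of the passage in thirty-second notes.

Each duration in thirty-second notes: quarter note = 8; dotted eighth rest = 6; half tied to quarter (half + quarter) = 24; eighth tied to quarter (eighth + quarter) = 12; quarter = 8; dotted half note = 24; dotted half note = 24; half tied to quarter (half + quarter) = 24.
Adding: 8 + 6 + 24 + 12 + 8 + 24 + 24 + 24 = 130 thirty-second notes.

130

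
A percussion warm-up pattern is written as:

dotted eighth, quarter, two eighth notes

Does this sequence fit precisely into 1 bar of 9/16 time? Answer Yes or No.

No

One bar of 9/16 = 9 sixteenth notes.
Each duration in sixteenth notes: dotted eighth = 3; quarter = 4; eighth note = 2; eighth note = 2.
Altogether 3 + 4 + 2 + 2 = 11.
11 exceeds 9, so the answer is No.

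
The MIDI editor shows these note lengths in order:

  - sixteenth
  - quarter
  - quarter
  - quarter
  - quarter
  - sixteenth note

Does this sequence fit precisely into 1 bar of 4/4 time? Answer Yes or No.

No

One bar of 4/4 = 16 sixteenth notes.
In sixteenth notes: sixteenth = 1; quarter = 4; quarter = 4; quarter = 4; quarter = 4; sixteenth note = 1.
Adding: 1 + 4 + 4 + 4 + 4 + 1 = 18.
18 exceeds 16, so the answer is No.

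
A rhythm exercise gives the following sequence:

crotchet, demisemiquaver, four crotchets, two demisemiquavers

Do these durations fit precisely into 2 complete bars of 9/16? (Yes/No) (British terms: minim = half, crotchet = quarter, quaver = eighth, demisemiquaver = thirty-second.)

No

One bar of 9/16 = 18 thirty-second notes, so 2 bars = 36.
Express everything in thirty-second notes: crotchet = 8; demisemiquaver = 1; crotchet = 8; crotchet = 8; crotchet = 8; crotchet = 8; demisemiquaver = 1; demisemiquaver = 1.
Adding: 8 + 1 + 8 + 8 + 8 + 8 + 1 + 1 = 43.
43 exceeds 36, so the answer is No.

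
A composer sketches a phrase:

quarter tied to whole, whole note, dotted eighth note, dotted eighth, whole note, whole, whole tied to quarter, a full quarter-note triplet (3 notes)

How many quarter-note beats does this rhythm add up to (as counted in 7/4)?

25.5

One quarter-note beat = 4 sixteenth notes.
Each duration in sixteenth notes: quarter tied to whole (quarter + whole) = 20; whole note = 16; dotted eighth note = 3; dotted eighth = 3; whole note = 16; whole = 16; whole tied to quarter (whole + quarter) = 20; a full quarter-note triplet (3 notes) (three triplet quarters span one half) = 8.
Total: 20 + 16 + 3 + 3 + 16 + 16 + 20 + 8 = 102.
102 ÷ 4 = 25.5 beats.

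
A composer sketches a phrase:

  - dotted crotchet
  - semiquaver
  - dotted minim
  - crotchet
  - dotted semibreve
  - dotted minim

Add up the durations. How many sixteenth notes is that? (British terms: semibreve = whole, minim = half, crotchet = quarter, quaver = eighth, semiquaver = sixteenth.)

59

Convert each value to sixteenth notes: dotted crotchet = 6; semiquaver = 1; dotted minim = 12; crotchet = 4; dotted semibreve = 24; dotted minim = 12.
Total: 6 + 1 + 12 + 4 + 24 + 12 = 59 sixteenth notes.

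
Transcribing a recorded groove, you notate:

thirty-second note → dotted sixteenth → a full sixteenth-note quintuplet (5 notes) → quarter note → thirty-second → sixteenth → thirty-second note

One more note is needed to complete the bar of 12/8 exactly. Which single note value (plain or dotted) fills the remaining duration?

dotted half note

The bar of 12/8 = 48 thirty-second notes.
Each duration in thirty-second notes: thirty-second note = 1; dotted sixteenth = 3; a full sixteenth-note quintuplet (5 notes) (five quintuplet sixteenths span one quarter) = 8; quarter note = 8; thirty-second = 1; sixteenth = 2; thirty-second note = 1.
Total: 1 + 3 + 8 + 8 + 1 + 2 + 1 = 24.
Remaining: 48 − 24 = 24 thirty-second notes, which is a dotted half note.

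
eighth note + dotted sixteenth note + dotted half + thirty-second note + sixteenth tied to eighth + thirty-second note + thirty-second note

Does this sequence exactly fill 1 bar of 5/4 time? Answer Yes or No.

Yes

One bar of 5/4 = 40 thirty-second notes.
Each duration in thirty-second notes: eighth note = 4; dotted sixteenth note = 3; dotted half = 24; thirty-second note = 1; sixteenth tied to eighth (sixteenth + eighth) = 6; thirty-second note = 1; thirty-second note = 1.
Total: 4 + 3 + 24 + 1 + 6 + 1 + 1 = 40.
40 equals 40, so the answer is Yes.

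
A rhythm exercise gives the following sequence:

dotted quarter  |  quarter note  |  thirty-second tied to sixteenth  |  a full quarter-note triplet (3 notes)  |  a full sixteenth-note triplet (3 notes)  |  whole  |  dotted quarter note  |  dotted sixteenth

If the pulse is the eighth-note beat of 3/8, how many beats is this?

One eighth-note beat = 4 thirty-second notes.
In thirty-second notes: dotted quarter = 12; quarter note = 8; thirty-second tied to sixteenth (thirty-second + sixteenth) = 3; a full quarter-note triplet (3 notes) (three triplet quarters span one half) = 16; a full sixteenth-note triplet (3 notes) (three triplet sixteenths span one eighth) = 4; whole = 32; dotted quarter note = 12; dotted sixteenth = 3.
Adding: 12 + 8 + 3 + 16 + 4 + 32 + 12 + 3 = 90.
90 ÷ 4 = 22.5 beats.

22.5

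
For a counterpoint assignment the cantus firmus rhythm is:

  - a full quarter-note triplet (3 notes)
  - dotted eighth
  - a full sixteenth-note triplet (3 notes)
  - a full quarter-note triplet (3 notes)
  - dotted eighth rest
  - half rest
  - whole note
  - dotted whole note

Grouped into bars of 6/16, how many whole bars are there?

One bar of 6/16 = 6 sixteenth notes.
Convert each value to sixteenth notes: a full quarter-note triplet (3 notes) (three triplet quarters span one half) = 8; dotted eighth = 3; a full sixteenth-note triplet (3 notes) (three triplet sixteenths span one eighth) = 2; a full quarter-note triplet (3 notes) (three triplet quarters span one half) = 8; dotted eighth rest = 3; half rest = 8; whole note = 16; dotted whole note = 24.
Altogether 8 + 3 + 2 + 8 + 3 + 8 + 16 + 24 = 72.
72 ÷ 6 = 12 complete bars with 0 left over.

12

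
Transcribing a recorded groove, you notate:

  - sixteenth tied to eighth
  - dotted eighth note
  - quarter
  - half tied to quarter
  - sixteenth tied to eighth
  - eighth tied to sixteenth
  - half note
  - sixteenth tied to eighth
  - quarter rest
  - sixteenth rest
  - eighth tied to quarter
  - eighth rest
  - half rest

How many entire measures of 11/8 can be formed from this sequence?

One bar of 11/8 = 22 sixteenth notes.
Express everything in sixteenth notes: sixteenth tied to eighth (sixteenth + eighth) = 3; dotted eighth note = 3; quarter = 4; half tied to quarter (half + quarter) = 12; sixteenth tied to eighth (sixteenth + eighth) = 3; eighth tied to sixteenth (eighth + sixteenth) = 3; half note = 8; sixteenth tied to eighth (sixteenth + eighth) = 3; quarter rest = 4; sixteenth rest = 1; eighth tied to quarter (eighth + quarter) = 6; eighth rest = 2; half rest = 8.
Sum: 3 + 3 + 4 + 12 + 3 + 3 + 8 + 3 + 4 + 1 + 6 + 2 + 8 = 60.
60 ÷ 22 = 2 complete bars with 16 left over.

2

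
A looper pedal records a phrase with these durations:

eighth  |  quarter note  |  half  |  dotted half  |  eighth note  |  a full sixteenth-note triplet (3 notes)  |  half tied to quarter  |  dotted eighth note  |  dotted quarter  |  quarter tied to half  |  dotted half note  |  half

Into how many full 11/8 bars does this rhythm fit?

3

One bar of 11/8 = 22 sixteenth notes.
Express everything in sixteenth notes: eighth = 2; quarter note = 4; half = 8; dotted half = 12; eighth note = 2; a full sixteenth-note triplet (3 notes) (three triplet sixteenths span one eighth) = 2; half tied to quarter (half + quarter) = 12; dotted eighth note = 3; dotted quarter = 6; quarter tied to half (quarter + half) = 12; dotted half note = 12; half = 8.
Altogether 2 + 4 + 8 + 12 + 2 + 2 + 12 + 3 + 6 + 12 + 12 + 8 = 83.
83 ÷ 22 = 3 complete bars with 17 left over.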